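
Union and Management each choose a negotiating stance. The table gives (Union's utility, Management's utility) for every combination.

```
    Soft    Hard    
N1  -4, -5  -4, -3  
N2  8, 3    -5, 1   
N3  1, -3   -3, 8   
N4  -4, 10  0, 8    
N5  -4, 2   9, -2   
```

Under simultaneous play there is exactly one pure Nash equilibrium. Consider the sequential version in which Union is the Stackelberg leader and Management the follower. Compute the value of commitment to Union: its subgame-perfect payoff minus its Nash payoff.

Solve by backward induction (Union leads).
- N1: BR = Hard, leader payoff -4.
- N2: BR = Soft, leader payoff 8.
- N3: BR = Hard, leader payoff -3.
- N4: BR = Soft, leader payoff -4.
- N5: BR = Soft, leader payoff -4.
Maximizing over -4, 8, -3, -4, -4, Union chooses N2. Subgame-perfect outcome: (N2, Soft) with payoffs (8, 3).
For the simultaneous game, intersect best replies.
Union's best replies: Soft→N2; Hard→N5.
Management's best replies: N1→Hard; N2→Soft; N3→Hard; N4→Soft; N5→Soft.
Only (N2, Soft) has each player best-responding; Nash payoffs (8, 3).
Union's commitment gain: 8 − 8 = 0.

0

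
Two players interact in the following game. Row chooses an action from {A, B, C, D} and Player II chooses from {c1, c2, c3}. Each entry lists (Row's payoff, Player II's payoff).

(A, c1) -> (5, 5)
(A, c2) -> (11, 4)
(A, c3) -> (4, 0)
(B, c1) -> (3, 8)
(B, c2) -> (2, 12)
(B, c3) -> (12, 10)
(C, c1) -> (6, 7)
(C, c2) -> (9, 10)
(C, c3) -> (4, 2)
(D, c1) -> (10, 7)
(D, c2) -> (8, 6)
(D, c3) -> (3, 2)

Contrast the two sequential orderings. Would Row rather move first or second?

second

If Row leads: Player II's best replies are A→c1, B→c2, C→c2, D→c1; Row's induced payoffs 5, 2, 9, 10; outcome (D, c1), payoffs (10, 7).
If Player II leads: Row's best replies are c1→D, c2→A, c3→B; Player II's induced payoffs 7, 4, 10; outcome (B, c3), payoffs (12, 10).
Row gets 10 moving first and 12 moving second, so Row prefers to move second.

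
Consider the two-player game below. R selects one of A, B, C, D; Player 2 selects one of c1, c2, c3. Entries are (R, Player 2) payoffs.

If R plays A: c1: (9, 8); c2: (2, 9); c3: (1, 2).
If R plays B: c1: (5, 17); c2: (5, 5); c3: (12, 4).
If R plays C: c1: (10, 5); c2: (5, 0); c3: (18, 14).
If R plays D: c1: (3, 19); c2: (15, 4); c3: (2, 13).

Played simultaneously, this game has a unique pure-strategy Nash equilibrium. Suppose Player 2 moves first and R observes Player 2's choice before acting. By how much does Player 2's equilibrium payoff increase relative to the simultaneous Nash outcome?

0

Backward induction with Player 2 moving first.
- c1: R compares 9, 5, 10, 3 and picks C; Player 2 would get 5.
- c2: R compares 2, 5, 5, 15 and picks D; Player 2 would get 4.
- c3: R compares 1, 12, 18, 2 and picks C; Player 2 would get 14.
Player 2's induced payoffs are 5, 4, 14, so Player 2 commits to c3. Subgame-perfect outcome: (C, c3) with payoffs (18, 14).
For the simultaneous game, intersect best replies.
R's best replies: c1→C; c2→D; c3→C.
Player 2's best replies: A→c2; B→c1; C→c3; D→c1.
The unique mutual best reply is (C, c3), giving (18, 14).
Player 2's commitment gain: 14 − 14 = 0.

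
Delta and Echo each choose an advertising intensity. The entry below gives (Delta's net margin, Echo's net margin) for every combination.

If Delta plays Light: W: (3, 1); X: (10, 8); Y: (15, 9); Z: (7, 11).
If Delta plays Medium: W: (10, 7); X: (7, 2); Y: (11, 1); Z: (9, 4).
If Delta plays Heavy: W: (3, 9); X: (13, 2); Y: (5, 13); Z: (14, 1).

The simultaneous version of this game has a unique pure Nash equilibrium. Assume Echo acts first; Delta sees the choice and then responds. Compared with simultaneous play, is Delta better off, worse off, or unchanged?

Delta best-responds to each possible Echo move:
- W → Delta plays Medium (best of 3, 10, 3); Echo gets 7.
- X → Delta plays Heavy (best of 10, 7, 13); Echo gets 2.
- Y → Delta plays Light (best of 15, 11, 5); Echo gets 9.
- Z → Delta plays Heavy (best of 7, 9, 14); Echo gets 1.
Among 7, 2, 9, 1, the best is 9 at Y. Subgame-perfect outcome: (Light, Y) with payoffs (15, 9).
For the simultaneous game, intersect best replies.
Delta's best replies: W→Medium; X→Heavy; Y→Light; Z→Heavy.
Echo's best replies: Light→Z; Medium→W; Heavy→Y.
The unique mutual best reply is (Medium, W), giving (10, 7).
Delta earns 15 sequentially versus 10 at the Nash outcome: better off.

better off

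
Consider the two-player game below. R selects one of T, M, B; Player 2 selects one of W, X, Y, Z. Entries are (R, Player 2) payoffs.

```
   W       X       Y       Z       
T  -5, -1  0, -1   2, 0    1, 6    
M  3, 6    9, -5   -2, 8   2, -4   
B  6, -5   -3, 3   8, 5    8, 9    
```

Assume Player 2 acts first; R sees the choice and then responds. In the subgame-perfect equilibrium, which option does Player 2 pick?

Work backward from R's decision.
- W: BR = B, leader payoff -5.
- X: BR = M, leader payoff -5.
- Y: BR = B, leader payoff 5.
- Z: BR = B, leader payoff 9.
Among -5, -5, 5, 9, the best is 9 at Z. Subgame-perfect outcome: (B, Z) with payoffs (8, 9).

Z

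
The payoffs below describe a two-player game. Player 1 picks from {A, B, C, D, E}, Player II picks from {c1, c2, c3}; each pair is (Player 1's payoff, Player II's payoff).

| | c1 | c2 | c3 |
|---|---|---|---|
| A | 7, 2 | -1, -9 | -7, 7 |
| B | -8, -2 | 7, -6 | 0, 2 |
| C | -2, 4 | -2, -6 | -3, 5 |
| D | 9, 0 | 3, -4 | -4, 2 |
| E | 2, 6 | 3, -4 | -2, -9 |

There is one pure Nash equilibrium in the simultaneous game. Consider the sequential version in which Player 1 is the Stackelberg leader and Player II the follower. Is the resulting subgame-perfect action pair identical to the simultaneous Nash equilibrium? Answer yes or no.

Work backward from Player II's decision.
- A: BR = c3, leader payoff -7.
- B: BR = c3, leader payoff 0.
- C: BR = c3, leader payoff -3.
- D: BR = c3, leader payoff -4.
- E: BR = c1, leader payoff 2.
Maximizing over -7, 0, -3, -4, 2, Player 1 chooses E. Subgame-perfect outcome: (E, c1) with payoffs (2, 6).
Under simultaneous play:
Player 1's best replies: c1→D; c2→B; c3→B.
Player II's best replies: A→c3; B→c3; C→c3; D→c3; E→c1.
Only (B, c3) has each player best-responding; Nash payoffs (0, 2).
Sequential outcome (E, c1) differs from the Nash profile (B, c3).

no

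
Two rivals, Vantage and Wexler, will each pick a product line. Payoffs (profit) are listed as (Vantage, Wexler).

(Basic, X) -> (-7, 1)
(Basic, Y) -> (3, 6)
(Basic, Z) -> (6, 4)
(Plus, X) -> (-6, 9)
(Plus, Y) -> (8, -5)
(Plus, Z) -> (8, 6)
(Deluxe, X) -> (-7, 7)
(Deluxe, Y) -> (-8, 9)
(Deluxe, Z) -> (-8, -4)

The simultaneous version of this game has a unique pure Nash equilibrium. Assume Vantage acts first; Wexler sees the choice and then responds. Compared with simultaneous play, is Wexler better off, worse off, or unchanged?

worse off

Backward induction with Vantage moving first.
- Basic → Wexler plays Y (best of 1, 6, 4); Vantage gets 3.
- Plus → Wexler plays X (best of 9, -5, 6); Vantage gets -6.
- Deluxe → Wexler plays Y (best of 7, 9, -4); Vantage gets -8.
Maximizing over 3, -6, -8, Vantage chooses Basic. Subgame-perfect outcome: (Basic, Y) with payoffs (3, 6).
Under simultaneous play:
Vantage's best replies: X→Plus; Y→Plus; Z→Plus.
Wexler's best replies: Basic→Y; Plus→X; Deluxe→Y.
Only (Plus, X) has each player best-responding; Nash payoffs (-6, 9).
Wexler earns 6 sequentially versus 9 at the Nash outcome: worse off.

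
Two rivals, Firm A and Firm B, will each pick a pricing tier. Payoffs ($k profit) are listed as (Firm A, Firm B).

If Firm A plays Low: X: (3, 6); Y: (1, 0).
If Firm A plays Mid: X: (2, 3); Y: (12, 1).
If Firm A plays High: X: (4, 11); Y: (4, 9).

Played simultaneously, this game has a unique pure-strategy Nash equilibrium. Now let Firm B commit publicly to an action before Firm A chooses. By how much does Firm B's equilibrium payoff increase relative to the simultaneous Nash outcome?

Work backward from Firm A's decision.
- X → Firm A plays High (best of 3, 2, 4); Firm B gets 11.
- Y → Firm A plays Mid (best of 1, 12, 4); Firm B gets 1.
Maximizing over 11, 1, Firm B chooses X. Subgame-perfect outcome: (High, X) with payoffs (4, 11).
For the simultaneous game, intersect best replies.
Firm A's best replies: X→High; Y→Mid.
Firm B's best replies: Low→X; Mid→X; High→X.
The unique mutual best reply is (High, X), giving (4, 11).
Firm B's commitment gain: 11 − 11 = 0.

0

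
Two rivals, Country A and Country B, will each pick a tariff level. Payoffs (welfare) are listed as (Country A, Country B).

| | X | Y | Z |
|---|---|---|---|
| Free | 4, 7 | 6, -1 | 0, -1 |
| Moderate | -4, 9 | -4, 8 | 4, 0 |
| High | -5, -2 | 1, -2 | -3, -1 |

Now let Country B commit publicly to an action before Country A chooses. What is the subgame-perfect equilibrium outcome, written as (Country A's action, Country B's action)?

(Free, X)

Work backward from Country A's decision.
- X → Country A plays Free (best of 4, -4, -5); Country B gets 7.
- Y → Country A plays Free (best of 6, -4, 1); Country B gets -1.
- Z → Country A plays Moderate (best of 0, 4, -3); Country B gets 0.
Maximizing over 7, -1, 0, Country B chooses X. Subgame-perfect outcome: (Free, X) with payoffs (4, 7).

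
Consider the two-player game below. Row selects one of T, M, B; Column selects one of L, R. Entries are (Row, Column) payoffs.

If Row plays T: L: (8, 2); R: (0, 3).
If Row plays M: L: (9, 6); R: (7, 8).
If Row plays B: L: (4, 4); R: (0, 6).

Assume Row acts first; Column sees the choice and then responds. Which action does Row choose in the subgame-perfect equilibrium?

M

Solve by backward induction (Row leads).
- T: Column compares 2, 3 and picks R; Row would get 0.
- M: Column compares 6, 8 and picks R; Row would get 7.
- B: Column compares 4, 6 and picks R; Row would get 0.
Row's induced payoffs are 0, 7, 0, so Row commits to M. Subgame-perfect outcome: (M, R) with payoffs (7, 8).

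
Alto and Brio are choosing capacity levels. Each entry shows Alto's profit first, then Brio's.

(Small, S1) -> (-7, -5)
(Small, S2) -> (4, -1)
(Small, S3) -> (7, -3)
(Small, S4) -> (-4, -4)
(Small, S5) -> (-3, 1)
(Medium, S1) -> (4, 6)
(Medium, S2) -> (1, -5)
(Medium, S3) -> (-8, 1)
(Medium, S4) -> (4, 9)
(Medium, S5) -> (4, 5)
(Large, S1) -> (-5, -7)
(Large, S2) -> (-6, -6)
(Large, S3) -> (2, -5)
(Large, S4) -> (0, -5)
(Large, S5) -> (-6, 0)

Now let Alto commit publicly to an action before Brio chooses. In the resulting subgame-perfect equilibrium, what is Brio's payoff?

9

Solve by backward induction (Alto leads).
- Small: BR = S5, leader payoff -3.
- Medium: BR = S4, leader payoff 4.
- Large: BR = S5, leader payoff -6.
Maximizing over -3, 4, -6, Alto chooses Medium. Subgame-perfect outcome: (Medium, S4) with payoffs (4, 9).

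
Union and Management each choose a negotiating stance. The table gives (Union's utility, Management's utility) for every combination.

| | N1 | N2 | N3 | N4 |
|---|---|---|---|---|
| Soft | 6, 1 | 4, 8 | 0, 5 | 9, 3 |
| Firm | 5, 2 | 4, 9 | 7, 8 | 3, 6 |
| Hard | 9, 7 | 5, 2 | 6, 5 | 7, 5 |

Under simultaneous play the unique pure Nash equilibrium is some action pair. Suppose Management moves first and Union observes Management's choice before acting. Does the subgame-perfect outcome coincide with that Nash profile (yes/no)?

no

Union best-responds to each possible Management move:
- N1: Union compares 6, 5, 9 and picks Hard; Management would get 7.
- N2: Union compares 4, 4, 5 and picks Hard; Management would get 2.
- N3: Union compares 0, 7, 6 and picks Firm; Management would get 8.
- N4: Union compares 9, 3, 7 and picks Soft; Management would get 3.
Maximizing over 7, 2, 8, 3, Management chooses N3. Subgame-perfect outcome: (Firm, N3) with payoffs (7, 8).
Now find the simultaneous Nash equilibrium.
Union's best replies: N1→Hard; N2→Hard; N3→Firm; N4→Soft.
Management's best replies: Soft→N2; Firm→N2; Hard→N1.
Only (Hard, N1) has each player best-responding; Nash payoffs (9, 7).
Sequential outcome (Firm, N3) differs from the Nash profile (Hard, N1).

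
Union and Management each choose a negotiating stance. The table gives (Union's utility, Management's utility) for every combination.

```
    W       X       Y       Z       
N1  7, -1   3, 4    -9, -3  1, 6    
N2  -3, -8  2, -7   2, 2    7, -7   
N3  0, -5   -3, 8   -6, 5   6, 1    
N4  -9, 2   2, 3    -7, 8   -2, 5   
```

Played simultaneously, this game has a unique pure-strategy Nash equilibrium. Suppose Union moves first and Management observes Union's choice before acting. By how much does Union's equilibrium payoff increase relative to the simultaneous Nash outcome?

0

Management best-responds to each possible Union move:
- N1 → Management plays Z (best of -1, 4, -3, 6); Union gets 1.
- N2 → Management plays Y (best of -8, -7, 2, -7); Union gets 2.
- N3 → Management plays X (best of -5, 8, 5, 1); Union gets -3.
- N4 → Management plays Y (best of 2, 3, 8, 5); Union gets -7.
Among 1, 2, -3, -7, the best is 2 at N2. Subgame-perfect outcome: (N2, Y) with payoffs (2, 2).
For the simultaneous game, intersect best replies.
Union's best replies: W→N1; X→N1; Y→N2; Z→N2.
Management's best replies: N1→Z; N2→Y; N3→X; N4→Y.
Only (N2, Y) has each player best-responding; Nash payoffs (2, 2).
Union's commitment gain: 2 − 2 = 0.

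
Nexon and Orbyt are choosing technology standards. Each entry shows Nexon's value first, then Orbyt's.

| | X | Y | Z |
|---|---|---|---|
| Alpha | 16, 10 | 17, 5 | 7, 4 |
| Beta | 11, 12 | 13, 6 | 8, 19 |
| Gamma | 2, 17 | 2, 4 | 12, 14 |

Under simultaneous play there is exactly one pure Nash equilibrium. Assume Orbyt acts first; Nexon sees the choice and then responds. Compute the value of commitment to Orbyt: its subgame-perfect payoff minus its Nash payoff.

4

Backward induction with Orbyt moving first.
- X: BR = Alpha, leader payoff 10.
- Y: BR = Alpha, leader payoff 5.
- Z: BR = Gamma, leader payoff 14.
Maximizing over 10, 5, 14, Orbyt chooses Z. Subgame-perfect outcome: (Gamma, Z) with payoffs (12, 14).
Under simultaneous play:
Nexon's best replies: X→Alpha; Y→Alpha; Z→Gamma.
Orbyt's best replies: Alpha→X; Beta→Z; Gamma→X.
Only (Alpha, X) has each player best-responding; Nash payoffs (16, 10).
Orbyt's commitment gain: 14 − 10 = 4.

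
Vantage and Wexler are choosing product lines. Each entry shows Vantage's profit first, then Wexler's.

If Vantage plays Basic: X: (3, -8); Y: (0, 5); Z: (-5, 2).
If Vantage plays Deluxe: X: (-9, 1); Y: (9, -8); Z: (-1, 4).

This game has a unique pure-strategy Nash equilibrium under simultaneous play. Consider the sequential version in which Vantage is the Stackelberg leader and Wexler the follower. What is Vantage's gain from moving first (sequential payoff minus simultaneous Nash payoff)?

Work backward from Wexler's decision.
- Basic: Wexler compares -8, 5, 2 and picks Y; Vantage would get 0.
- Deluxe: Wexler compares 1, -8, 4 and picks Z; Vantage would get -1.
Among 0, -1, the best is 0 at Basic. Subgame-perfect outcome: (Basic, Y) with payoffs (0, 5).
Under simultaneous play:
Vantage's best replies: X→Basic; Y→Deluxe; Z→Deluxe.
Wexler's best replies: Basic→Y; Deluxe→Z.
The unique mutual best reply is (Deluxe, Z), giving (-1, 4).
Vantage's commitment gain: 0 − -1 = 1.

1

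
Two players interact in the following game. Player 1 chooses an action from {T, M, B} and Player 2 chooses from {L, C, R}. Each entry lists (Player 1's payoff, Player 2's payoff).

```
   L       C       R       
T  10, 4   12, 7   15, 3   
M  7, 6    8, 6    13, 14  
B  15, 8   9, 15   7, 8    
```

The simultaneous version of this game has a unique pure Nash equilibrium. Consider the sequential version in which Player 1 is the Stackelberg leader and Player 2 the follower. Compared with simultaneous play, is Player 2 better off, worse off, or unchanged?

Work backward from Player 2's decision.
- T: Player 2 compares 4, 7, 3 and picks C; Player 1 would get 12.
- M: Player 2 compares 6, 6, 14 and picks R; Player 1 would get 13.
- B: Player 2 compares 8, 15, 8 and picks C; Player 1 would get 9.
Among 12, 13, 9, the best is 13 at M. Subgame-perfect outcome: (M, R) with payoffs (13, 14).
Under simultaneous play:
Player 1's best replies: L→B; C→T; R→T.
Player 2's best replies: T→C; M→R; B→C.
Only (T, C) has each player best-responding; Nash payoffs (12, 7).
Player 2 earns 14 sequentially versus 7 at the Nash outcome: better off.

better off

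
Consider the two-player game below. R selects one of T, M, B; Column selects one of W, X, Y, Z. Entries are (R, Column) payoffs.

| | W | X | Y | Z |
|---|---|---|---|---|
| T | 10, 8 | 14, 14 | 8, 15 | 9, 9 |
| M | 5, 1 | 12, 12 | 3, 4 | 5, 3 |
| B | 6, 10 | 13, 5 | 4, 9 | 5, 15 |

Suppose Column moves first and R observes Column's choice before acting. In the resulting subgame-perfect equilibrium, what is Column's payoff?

15

Solve by backward induction (Column leads).
- W: R compares 10, 5, 6 and picks T; Column would get 8.
- X: R compares 14, 12, 13 and picks T; Column would get 14.
- Y: R compares 8, 3, 4 and picks T; Column would get 15.
- Z: R compares 9, 5, 5 and picks T; Column would get 9.
Maximizing over 8, 14, 15, 9, Column chooses Y. Subgame-perfect outcome: (T, Y) with payoffs (8, 15).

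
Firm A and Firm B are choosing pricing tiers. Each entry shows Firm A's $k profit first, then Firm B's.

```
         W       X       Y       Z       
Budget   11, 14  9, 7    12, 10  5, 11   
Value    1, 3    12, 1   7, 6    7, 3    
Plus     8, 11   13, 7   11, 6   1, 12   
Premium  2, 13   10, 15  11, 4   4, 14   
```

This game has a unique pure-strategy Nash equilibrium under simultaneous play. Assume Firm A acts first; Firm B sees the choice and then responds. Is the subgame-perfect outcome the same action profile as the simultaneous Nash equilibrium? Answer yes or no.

Solve by backward induction (Firm A leads).
- Budget: BR = W, leader payoff 11.
- Value: BR = Y, leader payoff 7.
- Plus: BR = Z, leader payoff 1.
- Premium: BR = X, leader payoff 10.
Maximizing over 11, 7, 1, 10, Firm A chooses Budget. Subgame-perfect outcome: (Budget, W) with payoffs (11, 14).
For the simultaneous game, intersect best replies.
Firm A's best replies: W→Budget; X→Plus; Y→Budget; Z→Value.
Firm B's best replies: Budget→W; Value→Y; Plus→Z; Premium→X.
Only (Budget, W) has each player best-responding; Nash payoffs (11, 14).
Sequential outcome (Budget, W) coincides with the Nash profile (Budget, W).

yes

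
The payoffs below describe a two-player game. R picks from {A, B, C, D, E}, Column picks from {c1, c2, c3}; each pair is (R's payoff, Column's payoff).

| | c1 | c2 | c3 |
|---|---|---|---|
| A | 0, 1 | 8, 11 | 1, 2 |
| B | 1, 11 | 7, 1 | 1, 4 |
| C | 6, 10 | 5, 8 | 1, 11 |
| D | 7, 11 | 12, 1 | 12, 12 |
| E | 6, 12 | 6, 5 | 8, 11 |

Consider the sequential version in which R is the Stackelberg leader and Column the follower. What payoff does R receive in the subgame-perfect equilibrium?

Backward induction with R moving first.
- A → Column plays c2 (best of 1, 11, 2); R gets 8.
- B → Column plays c1 (best of 11, 1, 4); R gets 1.
- C → Column plays c3 (best of 10, 8, 11); R gets 1.
- D → Column plays c3 (best of 11, 1, 12); R gets 12.
- E → Column plays c1 (best of 12, 5, 11); R gets 6.
R's induced payoffs are 8, 1, 1, 12, 6, so R commits to D. Subgame-perfect outcome: (D, c3) with payoffs (12, 12).

12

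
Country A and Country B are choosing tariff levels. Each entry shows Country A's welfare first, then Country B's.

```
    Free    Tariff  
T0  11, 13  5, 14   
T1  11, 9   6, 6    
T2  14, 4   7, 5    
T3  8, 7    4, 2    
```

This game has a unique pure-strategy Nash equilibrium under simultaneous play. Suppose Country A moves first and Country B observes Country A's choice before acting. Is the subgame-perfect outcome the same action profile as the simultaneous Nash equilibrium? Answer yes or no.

Solve by backward induction (Country A leads).
- T0: Country B compares 13, 14 and picks Tariff; Country A would get 5.
- T1: Country B compares 9, 6 and picks Free; Country A would get 11.
- T2: Country B compares 4, 5 and picks Tariff; Country A would get 7.
- T3: Country B compares 7, 2 and picks Free; Country A would get 8.
Maximizing over 5, 11, 7, 8, Country A chooses T1. Subgame-perfect outcome: (T1, Free) with payoffs (11, 9).
Under simultaneous play:
Country A's best replies: Free→T2; Tariff→T2.
Country B's best replies: T0→Tariff; T1→Free; T2→Tariff; T3→Free.
Only (T2, Tariff) has each player best-responding; Nash payoffs (7, 5).
Sequential outcome (T1, Free) differs from the Nash profile (T2, Tariff).

no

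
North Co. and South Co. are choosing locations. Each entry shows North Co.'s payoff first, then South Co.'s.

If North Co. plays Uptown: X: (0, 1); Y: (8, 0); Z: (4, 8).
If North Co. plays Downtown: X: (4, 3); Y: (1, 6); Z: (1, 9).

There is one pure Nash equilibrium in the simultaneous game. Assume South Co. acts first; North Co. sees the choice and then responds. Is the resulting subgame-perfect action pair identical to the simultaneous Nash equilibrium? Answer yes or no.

yes

Solve by backward induction (South Co. leads).
- X → North Co. plays Downtown (best of 0, 4); South Co. gets 3.
- Y → North Co. plays Uptown (best of 8, 1); South Co. gets 0.
- Z → North Co. plays Uptown (best of 4, 1); South Co. gets 8.
Among 3, 0, 8, the best is 8 at Z. Subgame-perfect outcome: (Uptown, Z) with payoffs (4, 8).
Now find the simultaneous Nash equilibrium.
North Co.'s best replies: X→Downtown; Y→Uptown; Z→Uptown.
South Co.'s best replies: Uptown→Z; Downtown→Z.
Only (Uptown, Z) has each player best-responding; Nash payoffs (4, 8).
Sequential outcome (Uptown, Z) coincides with the Nash profile (Uptown, Z).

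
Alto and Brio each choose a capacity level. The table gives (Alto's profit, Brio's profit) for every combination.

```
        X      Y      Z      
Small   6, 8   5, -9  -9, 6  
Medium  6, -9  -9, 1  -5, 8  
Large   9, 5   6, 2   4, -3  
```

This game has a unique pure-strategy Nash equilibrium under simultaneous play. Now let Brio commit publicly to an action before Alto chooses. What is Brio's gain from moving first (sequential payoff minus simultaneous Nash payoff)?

0

Solve by backward induction (Brio leads).
- X → Alto plays Large (best of 6, 6, 9); Brio gets 5.
- Y → Alto plays Large (best of 5, -9, 6); Brio gets 2.
- Z → Alto plays Large (best of -9, -5, 4); Brio gets -3.
Brio's induced payoffs are 5, 2, -3, so Brio commits to X. Subgame-perfect outcome: (Large, X) with payoffs (9, 5).
Under simultaneous play:
Alto's best replies: X→Large; Y→Large; Z→Large.
Brio's best replies: Small→X; Medium→Z; Large→X.
Only (Large, X) has each player best-responding; Nash payoffs (9, 5).
Brio's commitment gain: 5 − 5 = 0.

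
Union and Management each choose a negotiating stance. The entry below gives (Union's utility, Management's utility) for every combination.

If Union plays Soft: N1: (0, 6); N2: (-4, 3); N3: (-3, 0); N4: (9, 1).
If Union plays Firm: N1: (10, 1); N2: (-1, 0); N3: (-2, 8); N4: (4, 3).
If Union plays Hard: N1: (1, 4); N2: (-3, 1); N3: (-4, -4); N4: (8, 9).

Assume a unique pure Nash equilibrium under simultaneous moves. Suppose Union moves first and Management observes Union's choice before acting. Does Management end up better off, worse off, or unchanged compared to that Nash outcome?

better off

Solve by backward induction (Union leads).
- Soft → Management plays N1 (best of 6, 3, 0, 1); Union gets 0.
- Firm → Management plays N3 (best of 1, 0, 8, 3); Union gets -2.
- Hard → Management plays N4 (best of 4, 1, -4, 9); Union gets 8.
Maximizing over 0, -2, 8, Union chooses Hard. Subgame-perfect outcome: (Hard, N4) with payoffs (8, 9).
For the simultaneous game, intersect best replies.
Union's best replies: N1→Firm; N2→Firm; N3→Firm; N4→Soft.
Management's best replies: Soft→N1; Firm→N3; Hard→N4.
The unique mutual best reply is (Firm, N3), giving (-2, 8).
Management earns 9 sequentially versus 8 at the Nash outcome: better off.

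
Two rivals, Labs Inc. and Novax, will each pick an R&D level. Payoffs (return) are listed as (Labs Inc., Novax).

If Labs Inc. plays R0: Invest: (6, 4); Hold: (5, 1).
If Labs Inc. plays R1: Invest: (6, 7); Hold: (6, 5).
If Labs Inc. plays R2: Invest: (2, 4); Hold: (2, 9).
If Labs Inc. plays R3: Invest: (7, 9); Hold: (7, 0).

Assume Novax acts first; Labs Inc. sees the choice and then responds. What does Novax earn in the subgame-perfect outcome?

9

Solve by backward induction (Novax leads).
- Invest → Labs Inc. plays R3 (best of 6, 6, 2, 7); Novax gets 9.
- Hold → Labs Inc. plays R3 (best of 5, 6, 2, 7); Novax gets 0.
Novax's induced payoffs are 9, 0, so Novax commits to Invest. Subgame-perfect outcome: (R3, Invest) with payoffs (7, 9).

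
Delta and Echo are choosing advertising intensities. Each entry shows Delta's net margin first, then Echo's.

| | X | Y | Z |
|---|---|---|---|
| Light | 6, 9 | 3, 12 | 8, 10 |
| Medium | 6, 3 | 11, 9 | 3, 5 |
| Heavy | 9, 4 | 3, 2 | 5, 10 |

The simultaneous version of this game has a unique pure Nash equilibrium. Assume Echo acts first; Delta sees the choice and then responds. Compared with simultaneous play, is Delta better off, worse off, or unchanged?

Backward induction with Echo moving first.
- X: Delta compares 6, 6, 9 and picks Heavy; Echo would get 4.
- Y: Delta compares 3, 11, 3 and picks Medium; Echo would get 9.
- Z: Delta compares 8, 3, 5 and picks Light; Echo would get 10.
Echo's induced payoffs are 4, 9, 10, so Echo commits to Z. Subgame-perfect outcome: (Light, Z) with payoffs (8, 10).
Under simultaneous play:
Delta's best replies: X→Heavy; Y→Medium; Z→Light.
Echo's best replies: Light→Y; Medium→Y; Heavy→Z.
The unique mutual best reply is (Medium, Y), giving (11, 9).
Delta earns 8 sequentially versus 11 at the Nash outcome: worse off.

worse off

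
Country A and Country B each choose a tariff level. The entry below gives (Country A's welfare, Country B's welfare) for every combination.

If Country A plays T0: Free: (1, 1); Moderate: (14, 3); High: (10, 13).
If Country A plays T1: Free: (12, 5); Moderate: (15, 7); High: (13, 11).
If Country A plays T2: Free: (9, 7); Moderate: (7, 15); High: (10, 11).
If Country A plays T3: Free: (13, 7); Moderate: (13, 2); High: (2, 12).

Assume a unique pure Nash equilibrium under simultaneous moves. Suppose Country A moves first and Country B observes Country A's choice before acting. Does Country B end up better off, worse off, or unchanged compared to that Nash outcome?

unchanged

Backward induction with Country A moving first.
- T0: Country B compares 1, 3, 13 and picks High; Country A would get 10.
- T1: Country B compares 5, 7, 11 and picks High; Country A would get 13.
- T2: Country B compares 7, 15, 11 and picks Moderate; Country A would get 7.
- T3: Country B compares 7, 2, 12 and picks High; Country A would get 2.
Among 10, 13, 7, 2, the best is 13 at T1. Subgame-perfect outcome: (T1, High) with payoffs (13, 11).
Now find the simultaneous Nash equilibrium.
Country A's best replies: Free→T3; Moderate→T1; High→T1.
Country B's best replies: T0→High; T1→High; T2→Moderate; T3→High.
Only (T1, High) has each player best-responding; Nash payoffs (13, 11).
Country B earns 11 sequentially versus 11 at the Nash outcome: unchanged.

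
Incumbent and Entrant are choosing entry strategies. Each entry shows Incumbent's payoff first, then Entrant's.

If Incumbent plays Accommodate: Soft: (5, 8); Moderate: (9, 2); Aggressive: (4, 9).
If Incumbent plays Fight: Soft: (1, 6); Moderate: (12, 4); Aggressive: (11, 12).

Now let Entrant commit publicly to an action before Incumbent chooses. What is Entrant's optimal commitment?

Work backward from Incumbent's decision.
- Soft → Incumbent plays Accommodate (best of 5, 1); Entrant gets 8.
- Moderate → Incumbent plays Fight (best of 9, 12); Entrant gets 4.
- Aggressive → Incumbent plays Fight (best of 4, 11); Entrant gets 12.
Among 8, 4, 12, the best is 12 at Aggressive. Subgame-perfect outcome: (Fight, Aggressive) with payoffs (11, 12).

Aggressive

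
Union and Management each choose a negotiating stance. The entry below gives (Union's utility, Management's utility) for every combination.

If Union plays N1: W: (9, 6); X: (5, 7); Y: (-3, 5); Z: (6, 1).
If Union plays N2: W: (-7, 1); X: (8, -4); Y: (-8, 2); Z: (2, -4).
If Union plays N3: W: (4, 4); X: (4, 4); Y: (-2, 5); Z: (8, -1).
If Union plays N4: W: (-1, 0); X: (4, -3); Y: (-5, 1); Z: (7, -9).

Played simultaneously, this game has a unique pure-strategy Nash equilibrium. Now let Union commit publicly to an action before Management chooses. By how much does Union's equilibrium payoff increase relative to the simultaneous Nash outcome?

Management best-responds to each possible Union move:
- N1 → Management plays X (best of 6, 7, 5, 1); Union gets 5.
- N2 → Management plays Y (best of 1, -4, 2, -4); Union gets -8.
- N3 → Management plays Y (best of 4, 4, 5, -1); Union gets -2.
- N4 → Management plays Y (best of 0, -3, 1, -9); Union gets -5.
Union's induced payoffs are 5, -8, -2, -5, so Union commits to N1. Subgame-perfect outcome: (N1, X) with payoffs (5, 7).
Under simultaneous play:
Union's best replies: W→N1; X→N2; Y→N3; Z→N3.
Management's best replies: N1→X; N2→Y; N3→Y; N4→Y.
The unique mutual best reply is (N3, Y), giving (-2, 5).
Union's commitment gain: 5 − -2 = 7.

7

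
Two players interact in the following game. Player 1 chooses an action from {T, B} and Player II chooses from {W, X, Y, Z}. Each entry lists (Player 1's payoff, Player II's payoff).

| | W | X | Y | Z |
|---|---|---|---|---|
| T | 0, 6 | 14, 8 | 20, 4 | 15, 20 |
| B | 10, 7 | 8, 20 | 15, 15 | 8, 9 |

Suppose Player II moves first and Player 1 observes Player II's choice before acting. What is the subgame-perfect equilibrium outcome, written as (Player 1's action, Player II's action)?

(T, Z)

Work backward from Player 1's decision.
- W: Player 1 compares 0, 10 and picks B; Player II would get 7.
- X: Player 1 compares 14, 8 and picks T; Player II would get 8.
- Y: Player 1 compares 20, 15 and picks T; Player II would get 4.
- Z: Player 1 compares 15, 8 and picks T; Player II would get 20.
Player II's induced payoffs are 7, 8, 4, 20, so Player II commits to Z. Subgame-perfect outcome: (T, Z) with payoffs (15, 20).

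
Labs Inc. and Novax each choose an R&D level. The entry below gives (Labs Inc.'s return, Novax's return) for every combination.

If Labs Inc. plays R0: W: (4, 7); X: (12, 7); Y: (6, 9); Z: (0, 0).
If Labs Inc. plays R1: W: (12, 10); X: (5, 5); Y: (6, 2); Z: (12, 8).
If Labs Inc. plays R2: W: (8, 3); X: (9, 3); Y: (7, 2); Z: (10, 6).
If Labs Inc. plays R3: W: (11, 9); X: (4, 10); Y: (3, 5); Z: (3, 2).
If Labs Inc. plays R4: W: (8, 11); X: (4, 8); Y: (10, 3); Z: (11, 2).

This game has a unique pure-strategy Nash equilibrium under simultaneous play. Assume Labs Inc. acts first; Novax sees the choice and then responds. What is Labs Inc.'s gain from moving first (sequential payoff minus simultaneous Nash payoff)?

0

Work backward from Novax's decision.
- R0: BR = Y, leader payoff 6.
- R1: BR = W, leader payoff 12.
- R2: BR = Z, leader payoff 10.
- R3: BR = X, leader payoff 4.
- R4: BR = W, leader payoff 8.
Maximizing over 6, 12, 10, 4, 8, Labs Inc. chooses R1. Subgame-perfect outcome: (R1, W) with payoffs (12, 10).
For the simultaneous game, intersect best replies.
Labs Inc.'s best replies: W→R1; X→R0; Y→R4; Z→R1.
Novax's best replies: R0→Y; R1→W; R2→Z; R3→X; R4→W.
Only (R1, W) has each player best-responding; Nash payoffs (12, 10).
Labs Inc.'s commitment gain: 12 − 12 = 0.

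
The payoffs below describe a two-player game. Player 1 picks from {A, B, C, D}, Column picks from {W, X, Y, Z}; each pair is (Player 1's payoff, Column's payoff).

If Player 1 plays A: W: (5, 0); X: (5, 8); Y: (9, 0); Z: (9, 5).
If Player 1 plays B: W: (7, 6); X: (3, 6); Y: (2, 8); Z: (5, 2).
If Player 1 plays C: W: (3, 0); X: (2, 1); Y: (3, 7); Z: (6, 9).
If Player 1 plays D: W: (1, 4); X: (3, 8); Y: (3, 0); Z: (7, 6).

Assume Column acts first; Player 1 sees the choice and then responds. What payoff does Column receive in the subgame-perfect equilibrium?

8

Player 1 best-responds to each possible Column move:
- W: Player 1 compares 5, 7, 3, 1 and picks B; Column would get 6.
- X: Player 1 compares 5, 3, 2, 3 and picks A; Column would get 8.
- Y: Player 1 compares 9, 2, 3, 3 and picks A; Column would get 0.
- Z: Player 1 compares 9, 5, 6, 7 and picks A; Column would get 5.
Column's induced payoffs are 6, 8, 0, 5, so Column commits to X. Subgame-perfect outcome: (A, X) with payoffs (5, 8).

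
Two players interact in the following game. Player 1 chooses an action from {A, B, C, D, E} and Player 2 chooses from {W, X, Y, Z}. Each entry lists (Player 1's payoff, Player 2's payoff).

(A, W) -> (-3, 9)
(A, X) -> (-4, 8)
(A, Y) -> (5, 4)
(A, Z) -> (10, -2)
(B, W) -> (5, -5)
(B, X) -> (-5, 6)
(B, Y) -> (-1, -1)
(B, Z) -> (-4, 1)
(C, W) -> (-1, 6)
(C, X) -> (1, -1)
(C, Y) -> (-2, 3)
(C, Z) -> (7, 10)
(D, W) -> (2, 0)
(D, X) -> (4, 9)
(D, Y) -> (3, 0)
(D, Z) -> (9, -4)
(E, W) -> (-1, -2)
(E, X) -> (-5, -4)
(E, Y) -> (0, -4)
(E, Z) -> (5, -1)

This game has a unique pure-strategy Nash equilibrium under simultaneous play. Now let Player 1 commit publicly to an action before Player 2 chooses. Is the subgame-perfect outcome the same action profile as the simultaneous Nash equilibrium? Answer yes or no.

Backward induction with Player 1 moving first.
- A → Player 2 plays W (best of 9, 8, 4, -2); Player 1 gets -3.
- B → Player 2 plays X (best of -5, 6, -1, 1); Player 1 gets -5.
- C → Player 2 plays Z (best of 6, -1, 3, 10); Player 1 gets 7.
- D → Player 2 plays X (best of 0, 9, 0, -4); Player 1 gets 4.
- E → Player 2 plays Z (best of -2, -4, -4, -1); Player 1 gets 5.
Maximizing over -3, -5, 7, 4, 5, Player 1 chooses C. Subgame-perfect outcome: (C, Z) with payoffs (7, 10).
Under simultaneous play:
Player 1's best replies: W→B; X→D; Y→A; Z→A.
Player 2's best replies: A→W; B→X; C→Z; D→X; E→Z.
Only (D, X) has each player best-responding; Nash payoffs (4, 9).
Sequential outcome (C, Z) differs from the Nash profile (D, X).

no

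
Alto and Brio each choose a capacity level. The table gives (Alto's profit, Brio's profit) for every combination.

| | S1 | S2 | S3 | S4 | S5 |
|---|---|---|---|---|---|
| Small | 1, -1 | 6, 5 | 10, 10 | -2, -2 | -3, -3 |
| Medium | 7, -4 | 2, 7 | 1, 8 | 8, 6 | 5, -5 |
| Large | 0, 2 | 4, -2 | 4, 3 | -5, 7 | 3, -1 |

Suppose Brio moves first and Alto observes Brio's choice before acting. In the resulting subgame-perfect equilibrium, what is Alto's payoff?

Solve by backward induction (Brio leads).
- S1 → Alto plays Medium (best of 1, 7, 0); Brio gets -4.
- S2 → Alto plays Small (best of 6, 2, 4); Brio gets 5.
- S3 → Alto plays Small (best of 10, 1, 4); Brio gets 10.
- S4 → Alto plays Medium (best of -2, 8, -5); Brio gets 6.
- S5 → Alto plays Medium (best of -3, 5, 3); Brio gets -5.
Maximizing over -4, 5, 10, 6, -5, Brio chooses S3. Subgame-perfect outcome: (Small, S3) with payoffs (10, 10).

10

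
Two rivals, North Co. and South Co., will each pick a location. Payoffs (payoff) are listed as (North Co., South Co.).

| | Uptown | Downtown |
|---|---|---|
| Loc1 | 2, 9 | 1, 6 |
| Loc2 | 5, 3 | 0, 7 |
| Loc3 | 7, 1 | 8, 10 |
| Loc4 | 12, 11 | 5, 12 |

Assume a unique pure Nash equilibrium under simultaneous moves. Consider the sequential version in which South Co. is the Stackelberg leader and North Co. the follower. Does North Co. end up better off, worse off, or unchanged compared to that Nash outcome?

better off

North Co. best-responds to each possible South Co. move:
- Uptown: BR = Loc4, leader payoff 11.
- Downtown: BR = Loc3, leader payoff 10.
South Co.'s induced payoffs are 11, 10, so South Co. commits to Uptown. Subgame-perfect outcome: (Loc4, Uptown) with payoffs (12, 11).
Under simultaneous play:
North Co.'s best replies: Uptown→Loc4; Downtown→Loc3.
South Co.'s best replies: Loc1→Uptown; Loc2→Downtown; Loc3→Downtown; Loc4→Downtown.
Only (Loc3, Downtown) has each player best-responding; Nash payoffs (8, 10).
North Co. earns 12 sequentially versus 8 at the Nash outcome: better off.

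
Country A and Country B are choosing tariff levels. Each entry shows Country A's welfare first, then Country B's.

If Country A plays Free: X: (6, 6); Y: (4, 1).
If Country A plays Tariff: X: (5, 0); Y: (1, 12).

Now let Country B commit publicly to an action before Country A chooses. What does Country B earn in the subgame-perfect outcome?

Backward induction with Country B moving first.
- X: BR = Free, leader payoff 6.
- Y: BR = Free, leader payoff 1.
Maximizing over 6, 1, Country B chooses X. Subgame-perfect outcome: (Free, X) with payoffs (6, 6).

6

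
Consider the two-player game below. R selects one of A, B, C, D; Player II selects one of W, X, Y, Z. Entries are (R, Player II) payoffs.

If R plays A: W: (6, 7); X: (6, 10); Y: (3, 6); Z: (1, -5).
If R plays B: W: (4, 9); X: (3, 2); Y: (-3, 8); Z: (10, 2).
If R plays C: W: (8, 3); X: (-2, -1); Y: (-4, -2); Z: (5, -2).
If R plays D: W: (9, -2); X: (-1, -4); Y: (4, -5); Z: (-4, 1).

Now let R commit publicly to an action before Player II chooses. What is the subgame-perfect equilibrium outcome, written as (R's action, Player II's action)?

Player II best-responds to each possible R move:
- A: Player II compares 7, 10, 6, -5 and picks X; R would get 6.
- B: Player II compares 9, 2, 8, 2 and picks W; R would get 4.
- C: Player II compares 3, -1, -2, -2 and picks W; R would get 8.
- D: Player II compares -2, -4, -5, 1 and picks Z; R would get -4.
R's induced payoffs are 6, 4, 8, -4, so R commits to C. Subgame-perfect outcome: (C, W) with payoffs (8, 3).

(C, W)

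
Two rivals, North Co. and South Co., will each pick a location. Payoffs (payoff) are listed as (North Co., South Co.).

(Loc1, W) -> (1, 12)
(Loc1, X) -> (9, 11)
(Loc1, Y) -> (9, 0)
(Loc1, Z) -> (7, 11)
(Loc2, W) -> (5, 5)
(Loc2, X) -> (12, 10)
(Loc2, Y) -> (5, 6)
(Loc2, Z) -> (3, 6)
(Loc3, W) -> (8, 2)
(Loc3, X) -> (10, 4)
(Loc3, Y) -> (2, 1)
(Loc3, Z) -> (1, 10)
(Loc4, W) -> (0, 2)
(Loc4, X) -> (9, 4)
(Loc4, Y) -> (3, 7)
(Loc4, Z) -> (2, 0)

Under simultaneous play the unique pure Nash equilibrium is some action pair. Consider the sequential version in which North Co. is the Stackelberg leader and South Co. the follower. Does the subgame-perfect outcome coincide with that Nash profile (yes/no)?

yes

Backward induction with North Co. moving first.
- Loc1: BR = W, leader payoff 1.
- Loc2: BR = X, leader payoff 12.
- Loc3: BR = Z, leader payoff 1.
- Loc4: BR = Y, leader payoff 3.
Among 1, 12, 1, 3, the best is 12 at Loc2. Subgame-perfect outcome: (Loc2, X) with payoffs (12, 10).
For the simultaneous game, intersect best replies.
North Co.'s best replies: W→Loc3; X→Loc2; Y→Loc1; Z→Loc1.
South Co.'s best replies: Loc1→W; Loc2→X; Loc3→Z; Loc4→Y.
Only (Loc2, X) has each player best-responding; Nash payoffs (12, 10).
Sequential outcome (Loc2, X) coincides with the Nash profile (Loc2, X).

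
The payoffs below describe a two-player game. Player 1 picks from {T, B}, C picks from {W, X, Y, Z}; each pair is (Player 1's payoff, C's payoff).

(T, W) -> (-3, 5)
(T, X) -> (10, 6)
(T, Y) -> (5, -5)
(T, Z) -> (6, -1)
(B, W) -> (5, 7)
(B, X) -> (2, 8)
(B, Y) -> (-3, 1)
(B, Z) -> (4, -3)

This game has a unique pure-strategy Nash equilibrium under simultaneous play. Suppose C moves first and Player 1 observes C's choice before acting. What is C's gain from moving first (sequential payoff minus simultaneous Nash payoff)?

1

Work backward from Player 1's decision.
- W → Player 1 plays B (best of -3, 5); C gets 7.
- X → Player 1 plays T (best of 10, 2); C gets 6.
- Y → Player 1 plays T (best of 5, -3); C gets -5.
- Z → Player 1 plays T (best of 6, 4); C gets -1.
Maximizing over 7, 6, -5, -1, C chooses W. Subgame-perfect outcome: (B, W) with payoffs (5, 7).
Under simultaneous play:
Player 1's best replies: W→B; X→T; Y→T; Z→T.
C's best replies: T→X; B→X.
Only (T, X) has each player best-responding; Nash payoffs (10, 6).
C's commitment gain: 7 − 6 = 1.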